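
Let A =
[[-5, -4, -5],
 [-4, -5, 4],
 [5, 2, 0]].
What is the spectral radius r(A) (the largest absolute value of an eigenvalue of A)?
r(A) ≈ 8.6643

The eigenvalues of A are the roots of its characteristic polynomial. With M = A (coefficients from the trace, the sum of principal 2x2 minors, and det A):
  p(λ) = det(λ I - M) = λ^3 + 10λ^2 + 26λ + 125.
No integer candidate from the rational root theorem (±divisors of 125) is a root, so the roots are irrational. The cubic discriminant is Δ = -339579 < 0, so there is one real root and a complex-conjugate pair. p(-9) = -28 and p(-8) = 45 have opposite signs, so a root lies in (-9, -8); Newton's method refines it to λ ≈ -8.6643. Dividing out (λ - (-8.6643)) leaves approximately λ^2 + 1.3357λ + 14.427. For λ^2 + 1.3357λ + 14.427 the discriminant is -55.924. It is negative, so the remaining roots are the complex-conjugate pair λ ≈ -0.6679 ± 3.7391i. Their product equals the constant term, so |λ|^2 ≈ 14.427 and |λ| ≈ 3.7983.
Thus the eigenvalues (to 4 decimals) are -8.6643 (modulus 8.6643); -0.6679 ± 3.7391i (modulus 3.7983). The spectral radius is the largest modulus: r(A) ≈ 8.6643. (Cross-check: r(A) ≤ ||A||_2 ≈ 10.36; equality holds whenever A is normal, though it can also hold for some non-normal A.)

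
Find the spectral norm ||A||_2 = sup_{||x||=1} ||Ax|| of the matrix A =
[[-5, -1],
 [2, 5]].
||A||_2 = sqrt((55 + sqrt(909))/2) ≈ 6.5249 (= sqrt(largest eigenvalue of A^T A))

||A||_2 = sigma_max(A) = sqrt(lambda_max(A^T A)). Form the symmetric matrix M = A^T A =
[[29, 15],
 [15, 26]].
Its characteristic polynomial (trace, determinant of M give the coefficients) is
  p(λ) = det(λ I - M) = λ^2 - 55λ + 529.
For λ^2 - 55λ + 529 the discriminant is 909. It is nonnegative but not a perfect square, so the roots are real and irrational: λ = (55 ± sqrt(909))/2 ≈ 42.5748, 12.4252.
So the eigenvalues of A^T A are ≈ 12.4252, 42.5748 (all ≥ 0, as they must be for A^T A). The largest is λ_max = (55 + sqrt(909))/2 ≈ 42.5748, hence ||A||_2 = sqrt(λ_max) = sqrt((55 + sqrt(909))/2) ≈ 6.5249.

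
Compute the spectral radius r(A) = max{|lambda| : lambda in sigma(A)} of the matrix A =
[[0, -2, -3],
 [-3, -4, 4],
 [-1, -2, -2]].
r(A) = sqrt(14) ≈ 3.7417

The eigenvalues of A are the roots of its characteristic polynomial. With M = A (coefficients from the trace, the sum of principal 2x2 minors, and det A):
  p(λ) = det(λ I - M) = λ^3 + 6λ^2 + 7λ - 14.
By the rational root theorem any rational root is an integer divisor of 14. Testing λ = 1: p(1) = 1 + 6 + 7 - 14 = 0, so λ = 1 is a root. Dividing out (λ - 1) leaves p(λ) = (λ - 1)(λ^2 + 7λ + 14). For λ^2 + 7λ + 14 the discriminant is -7. It is negative, so the roots are the complex-conjugate pair λ = -7/2 ± (sqrt(7)/2) i ≈ -3.5 ± 1.3229i. For a conjugate pair the product of the roots equals the constant term, so |λ|^2 = 14 and |λ| = sqrt(14) ≈ 3.7417.
Thus the eigenvalues (to 4 decimals) are -3.5 ± 1.3229i (modulus 3.7417); 1 (modulus 1). The spectral radius is the largest modulus: r(A) = sqrt(14) ≈ 3.7417. (Cross-check: r(A) ≤ ||A||_2 ≈ 6.4534; equality holds whenever A is normal, though it can also hold for some non-normal A.)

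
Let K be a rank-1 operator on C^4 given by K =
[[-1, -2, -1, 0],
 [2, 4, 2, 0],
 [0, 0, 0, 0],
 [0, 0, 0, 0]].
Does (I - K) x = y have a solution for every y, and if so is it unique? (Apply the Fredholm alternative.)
(I - K) is invertible (det(I - K) = -2 ≠ 0), so for every y in C^4 the equation (I - K) x = y has a unique solution.

K has rank 1, so it is an outer product K = u v^T: every row of K is a multiple of one row vector. Reading off the entries, u = (1, -2, 0, 0) and v = (-1, -2, -1, 0) (row i of K equals u_i·v^T). A rank-one matrix u v^T satisfies K u = u (v·u) and kills the (3)-dimensional subspace v^⊥, so its characteristic polynomial is lambda^3 (lambda - v·u) with v·u = tr K = 3. Hence the eigenvalues of I - K are 1 (multiplicity 3) and 1 - (3) = -2, so det(I - K) = -2. (Direct check: I - K =
[[2, 2, 1, 0],
 [-2, -3, -2, 0],
 [0, 0, 1, 0],
 [0, 0, 0, 1]]
has determinant -2.) The finite-dimensional Fredholm alternative says: either (I - K) is invertible, or ker(I - K) ≠ {0} and then range(I - K) = ker((I - K)^*)^⊥, with dim ker(I - K) = dim ker((I - K)^*). Since det(I - K) ≠ 0, 1 is not an eigenvalue of K and ker(I - K) = {0}, so we are in the first case: for every y there is a unique x = (I - K)^(-1) y. Explicitly, by the Sherman–Morrison formula, (I - u v^T)^(-1) = I + u v^T/(1 - v·u), i.e. (I - K)^(-1) = I + K/(-2).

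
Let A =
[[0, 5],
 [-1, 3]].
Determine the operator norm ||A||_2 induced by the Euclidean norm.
||A||_2 = sqrt((35 + sqrt(1125))/2) ≈ 5.8541 (= sqrt(largest eigenvalue of A^T A))

||A||_2 = sigma_max(A) = sqrt(lambda_max(A^T A)). Form the symmetric matrix M = A^T A =
[[1, -3],
 [-3, 34]].
Its characteristic polynomial (trace, determinant of M give the coefficients) is
  p(λ) = det(λ I - M) = λ^2 - 35λ + 25.
For λ^2 - 35λ + 25 the discriminant is 1125. It is nonnegative but not a perfect square, so the roots are real and irrational: λ = (35 ± sqrt(1125))/2 ≈ 34.2705, 0.7295.
So the eigenvalues of A^T A are ≈ 0.7295, 34.2705 (all ≥ 0, as they must be for A^T A). The largest is λ_max = (35 + sqrt(1125))/2 ≈ 34.2705, hence ||A||_2 = sqrt(λ_max) = sqrt((35 + sqrt(1125))/2) ≈ 5.8541.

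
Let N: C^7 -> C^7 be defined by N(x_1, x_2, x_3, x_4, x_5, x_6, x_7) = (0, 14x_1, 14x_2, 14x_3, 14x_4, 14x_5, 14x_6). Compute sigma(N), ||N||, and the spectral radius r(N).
sigma(N) = {0}; ||N|| = 14; r(N) = 0. (N is nilpotent with N^7 = 0.)

On C^7, N is a strictly lower-triangular matrix with 14 on the subdiagonal and zeros elsewhere, so its characteristic polynomial is lambda^7 and every eigenvalue is 0: sigma(N) = {0}. For the operator norm, N e_i = 14e_{i+1} for i = 1, ..., 6 and N e_7 = 0, so the singular values of N are 14 (with multiplicity 6) and 0; hence ||N|| = 14. The spectral radius r(N) = max|lambda| = 0. Note ||N|| > r(N) — characteristic of non-normal nilpotent operators. Indeed N^7 = 0.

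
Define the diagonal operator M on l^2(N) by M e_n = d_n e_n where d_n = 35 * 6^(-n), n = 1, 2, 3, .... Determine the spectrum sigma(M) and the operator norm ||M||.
sigma(M) = {35 * 6^(-n) : n ≥ 1} ∪ {0}; ||M|| = 35/6

A bounded diagonal operator on l^2 with diagonal entries d_n has spectrum equal to the closure of {d_n : n ≥ 1}: every d_n is an eigenvalue (with eigenvector e_n), so {d_n} ⊂ sigma(M); the spectrum is closed, so its closure is too; and for lambda not in the closure, (M - lambda I) has bounded inverse (the diagonal entries 1/(d_n - lambda) are bounded). For our sequence d_n = 35 * 6^(-n), n = 1, 2, 3, ...:
  - {d_n} = {35 * 6^(-n) : n ≥ 1}; the only limit point is 0
  - closure = {35 * 6^(-n) : n ≥ 1} ∪ {0}
For the norm: a diagonal operator has ||M|| = sup_n |d_n|. Here d_n = 35 * 6^(-n) is positive and decreasing, so sup_n |d_n| = d_1 = 35/6. So ||M|| = 35/6.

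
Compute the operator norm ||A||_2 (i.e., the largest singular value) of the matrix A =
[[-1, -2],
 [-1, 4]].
||A||_2 = sqrt((22 + sqrt(340))/2) ≈ 4.4966 (= sqrt(largest eigenvalue of A^T A))

||A||_2 = sigma_max(A) = sqrt(lambda_max(A^T A)). Form the symmetric matrix M = A^T A =
[[2, -2],
 [-2, 20]].
Its characteristic polynomial (trace, determinant of M give the coefficients) is
  p(λ) = det(λ I - M) = λ^2 - 22λ + 36.
For λ^2 - 22λ + 36 the discriminant is 340. It is nonnegative but not a perfect square, so the roots are real and irrational: λ = (22 ± sqrt(340))/2 ≈ 20.2195, 1.7805.
So the eigenvalues of A^T A are ≈ 1.7805, 20.2195 (all ≥ 0, as they must be for A^T A). The largest is λ_max = (22 + sqrt(340))/2 ≈ 20.2195, hence ||A||_2 = sqrt(λ_max) = sqrt((22 + sqrt(340))/2) ≈ 4.4966.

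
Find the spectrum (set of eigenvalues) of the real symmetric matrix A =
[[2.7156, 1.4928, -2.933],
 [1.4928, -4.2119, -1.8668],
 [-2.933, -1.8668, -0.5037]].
sigma(A) ≈ {-5, -2, 5}

A is real symmetric, so its spectrum consists of real eigenvalues. Expanding the characteristic polynomial of the displayed matrix gives
  det(λ I - A) = p(λ) = λ^3 + (2)λ^2 + (-25)λ + (-50).
Solving p(λ) = 0 yields eigenvalues ≈ -5, -2, 5. (A is shown rounded to 4 decimals, so these recover the underlying integer eigenvalues to within that precision.)
Verification: the trace of A = -2 equals the sum of eigenvalues -2, and det(A) ≈ 50.0000 matches the eigenvalue product 50.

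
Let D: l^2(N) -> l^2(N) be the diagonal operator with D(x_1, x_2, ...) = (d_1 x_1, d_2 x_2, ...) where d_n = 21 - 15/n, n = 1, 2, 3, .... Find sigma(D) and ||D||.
sigma(D) = {21 - 15/n : n ≥ 1} ∪ {21}; ||D|| = 21

A bounded diagonal operator on l^2 with diagonal entries d_n has spectrum equal to the closure of {d_n : n ≥ 1}: every d_n is an eigenvalue (with eigenvector e_n), so {d_n} ⊂ sigma(D); the spectrum is closed, so its closure is too; and for lambda not in the closure, (D - lambda I) has bounded inverse (the diagonal entries 1/(d_n - lambda) are bounded). For our sequence d_n = 21 - 15/n, n = 1, 2, 3, ...:
  - {d_n} = {21 - 15/n : n ≥ 1}; the only limit point is 21
  - closure = {21 - 15/n : n ≥ 1} ∪ {21}
For the norm: a diagonal operator has ||D|| = sup_n |d_n|. Here d_n = 21 - 15/n increases monotonically from d_1 = 6 toward 21, with all terms in [6, 21); so sup_n |d_n| = 21 (the supremum is the limit, not attained). So ||D|| = 21.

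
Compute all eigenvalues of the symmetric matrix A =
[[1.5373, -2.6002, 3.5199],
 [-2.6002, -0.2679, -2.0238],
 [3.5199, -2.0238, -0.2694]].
sigma(A) ≈ {-3, -2, 6}

A is real symmetric, so its spectrum consists of real eigenvalues. Expanding the characteristic polynomial of the displayed matrix gives
  det(λ I - A) = p(λ) = λ^3 + (-1)λ^2 + (-24)λ + (-36).
Solving p(λ) = 0 yields eigenvalues ≈ -3, -2, 6. (A is shown rounded to 4 decimals, so these recover the underlying integer eigenvalues to within that precision.)
Verification: the trace of A = 1 equals the sum of eigenvalues 1, and det(A) ≈ 36.0006 matches the eigenvalue product 36.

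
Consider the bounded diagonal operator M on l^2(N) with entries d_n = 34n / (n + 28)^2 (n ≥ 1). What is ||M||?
||M|| = 17/56 (attained at n = 28)

For M diagonal, ||M|| = sup_n |d_n|. Treat f(x) = 34x / (x + 28)^2 for real x > 0. By the quotient rule, f'(x) = 34(28 - x)/(x + 28)^3, which is positive for x < 28 and negative for x > 28. So f has a unique maximum at x = 28, and since 28 is a positive integer, the supremum over n ≥ 1 is attained at n = 28: d_28 = 34·28/(28 + 28)^2 = 34·28/3136 = 17/56. Hence ||M|| = 17/56.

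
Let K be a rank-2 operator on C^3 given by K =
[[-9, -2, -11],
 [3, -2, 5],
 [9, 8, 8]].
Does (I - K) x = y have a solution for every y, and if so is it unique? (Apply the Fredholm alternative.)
(I - K) is invertible (det(I - K) = -1 ≠ 0), so for every y in C^3 the equation (I - K) x = y has a unique solution.

K has rank 2 and factors as K = U V^T = u1 v1^T + u2 v2^T with u1 = (2, -2, 1), v1 = (0, 2, -1), u2 = (-3, 1, 3), v2 = (3, 2, 3) (multiplying out reproduces the displayed K). The nonzero eigenvalues of U V^T coincide with those of the 2 x 2 matrix G = V^T U = [[v1·u1, v1·u2], [v2·u1, v2·u2]] = [[-5, -1], [5, 2]], and by the Sylvester determinant identity det(I_3 - U V^T) = det(I_2 - V^T U) = det([[6, 1], [-5, -1]]) = (6)(-1) - (1)(-5) = -1. (Direct check: I - K =
[[10, 2, 11],
 [-3, 3, -5],
 [-9, -8, -7]]
has determinant -1.) The finite-dimensional Fredholm alternative says: either (I - K) is invertible, or ker(I - K) ≠ {0} and then range(I - K) = ker((I - K)^*)^⊥, with dim ker(I - K) = dim ker((I - K)^*). Since det(I - K) ≠ 0, 1 is not an eigenvalue of K and ker(I - K) = {0}, so we are in the first case: for every y there is a unique x = (I - K)^(-1) y. (Explicitly, by the Woodbury identity, (I - U V^T)^(-1) = I + U (I_2 - G)^(-1) V^T.)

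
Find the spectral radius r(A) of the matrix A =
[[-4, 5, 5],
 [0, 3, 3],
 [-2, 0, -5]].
r(A) ≈ 4.9109

The eigenvalues of A are the roots of its characteristic polynomial. With M = A (coefficients from the trace, the sum of principal 2x2 minors, and det A):
  p(λ) = det(λ I - M) = λ^3 + 6λ^2 + 3λ - 60.
No integer candidate from the rational root theorem (±divisors of 60) is a root, so the roots are irrational. The cubic discriminant is Δ = -64584 < 0, so there is one real root and a complex-conjugate pair. p(2) = -22 and p(3) = 30 have opposite signs, so a root lies in (2, 3); Newton's method refines it to λ ≈ 2.4879. Dividing out (λ - (2.4879)) leaves approximately λ^2 + 8.4879λ + 24.1169. For λ^2 + 8.4879λ + 24.1169 the discriminant is -24.4233. It is negative, so the remaining roots are the complex-conjugate pair λ ≈ -4.2439 ± 2.471i. Their product equals the constant term, so |λ|^2 ≈ 24.1169 and |λ| ≈ 4.9109.
Thus the eigenvalues (to 4 decimals) are 2.4879 (modulus 2.4879); -4.2439 ± 2.471i (modulus 4.9109). The spectral radius is the largest modulus: r(A) ≈ 4.9109. (Cross-check: r(A) ≤ ||A||_2 ≈ 9.4066; equality holds whenever A is normal, though it can also hold for some non-normal A.)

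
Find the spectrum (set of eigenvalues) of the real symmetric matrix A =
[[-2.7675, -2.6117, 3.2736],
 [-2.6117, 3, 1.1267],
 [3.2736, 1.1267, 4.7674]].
sigma(A) ≈ {-5, 4, 6}

A is real symmetric, so its spectrum consists of real eigenvalues. Expanding the characteristic polynomial of the displayed matrix gives
  det(λ I - A) = p(λ) = λ^3 + (-5)λ^2 + (-26)λ + (120.004).
Solving p(λ) = 0 yields eigenvalues ≈ -5, 4, 6. (A is shown rounded to 4 decimals, so these recover the underlying integer eigenvalues to within that precision.)
Verification: the trace of A = 5 equals the sum of eigenvalues 5, and det(A) ≈ -120.0040 matches the eigenvalue product -120.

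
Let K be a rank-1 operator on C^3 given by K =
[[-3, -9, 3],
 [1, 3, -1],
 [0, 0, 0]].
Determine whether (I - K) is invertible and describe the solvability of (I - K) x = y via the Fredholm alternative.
(I - K) is invertible (det(I - K) = 1 ≠ 0), so for every y in C^3 the equation (I - K) x = y has a unique solution.

K has rank 1, so it is an outer product K = u v^T: every row of K is a multiple of one row vector. Reading off the entries, u = (-3, 1, 0) and v = (1, 3, -1) (row i of K equals u_i·v^T). A rank-one matrix u v^T satisfies K u = u (v·u) and kills the (2)-dimensional subspace v^⊥, so its characteristic polynomial is lambda^2 (lambda - v·u) with v·u = tr K = 0. Hence the eigenvalues of I - K are 1 (multiplicity 2) and 1 - (0) = 1, so det(I - K) = 1. (Direct check: I - K =
[[4, 9, -3],
 [-1, -2, 1],
 [0, 0, 1]]
has determinant 1.) The finite-dimensional Fredholm alternative says: either (I - K) is invertible, or ker(I - K) ≠ {0} and then range(I - K) = ker((I - K)^*)^⊥, with dim ker(I - K) = dim ker((I - K)^*). Since det(I - K) ≠ 0, 1 is not an eigenvalue of K and ker(I - K) = {0}, so we are in the first case: for every y there is a unique x = (I - K)^(-1) y. Explicitly, by the Sherman–Morrison formula, (I - u v^T)^(-1) = I + u v^T/(1 - v·u), i.e. (I - K)^(-1) = I + K.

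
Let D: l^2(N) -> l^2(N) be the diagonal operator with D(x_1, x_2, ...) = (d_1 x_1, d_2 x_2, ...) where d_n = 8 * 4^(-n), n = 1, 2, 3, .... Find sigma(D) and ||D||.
sigma(D) = {8 * 4^(-n) : n ≥ 1} ∪ {0}; ||D|| = 2

A bounded diagonal operator on l^2 with diagonal entries d_n has spectrum equal to the closure of {d_n : n ≥ 1}: every d_n is an eigenvalue (with eigenvector e_n), so {d_n} ⊂ sigma(D); the spectrum is closed, so its closure is too; and for lambda not in the closure, (D - lambda I) has bounded inverse (the diagonal entries 1/(d_n - lambda) are bounded). For our sequence d_n = 8 * 4^(-n), n = 1, 2, 3, ...:
  - {d_n} = {8 * 4^(-n) : n ≥ 1}; the only limit point is 0
  - closure = {8 * 4^(-n) : n ≥ 1} ∪ {0}
For the norm: a diagonal operator has ||D|| = sup_n |d_n|. Here d_n = 8 * 4^(-n) is positive and decreasing, so sup_n |d_n| = d_1 = 8/4 = 2. So ||D|| = 2.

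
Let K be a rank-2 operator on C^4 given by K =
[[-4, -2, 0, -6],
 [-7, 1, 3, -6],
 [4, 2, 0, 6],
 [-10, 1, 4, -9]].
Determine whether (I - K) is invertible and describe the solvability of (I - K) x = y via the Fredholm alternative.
(I - K) is invertible (det(I - K) = -62 ≠ 0), so for every y in C^4 the equation (I - K) x = y has a unique solution.

K has rank 2 and factors as K = U V^T = u1 v1^T + u2 v2^T with u1 = (-2, 1, 2, 1), v1 = (-1, 1, 1, 0), u2 = (2, 2, -2, 3), v2 = (-3, 0, 1, -3) (multiplying out reproduces the displayed K). The nonzero eigenvalues of U V^T coincide with those of the 2 x 2 matrix G = V^T U = [[v1·u1, v1·u2], [v2·u1, v2·u2]] = [[5, -2], [5, -17]], and by the Sylvester determinant identity det(I_4 - U V^T) = det(I_2 - V^T U) = det([[-4, 2], [-5, 18]]) = (-4)(18) - (2)(-5) = -62. (Direct check: I - K =
[[5, 2, 0, 6],
 [7, 0, -3, 6],
 [-4, -2, 1, -6],
 [10, -1, -4, 10]]
has determinant -62.) The finite-dimensional Fredholm alternative says: either (I - K) is invertible, or ker(I - K) ≠ {0} and then range(I - K) = ker((I - K)^*)^⊥, with dim ker(I - K) = dim ker((I - K)^*). Since det(I - K) ≠ 0, 1 is not an eigenvalue of K and ker(I - K) = {0}, so we are in the first case: for every y there is a unique x = (I - K)^(-1) y. (Explicitly, by the Woodbury identity, (I - U V^T)^(-1) = I + U (I_2 - G)^(-1) V^T.)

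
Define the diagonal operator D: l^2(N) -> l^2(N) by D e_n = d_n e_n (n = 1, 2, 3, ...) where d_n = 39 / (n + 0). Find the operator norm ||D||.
||D|| = 39 (attained at n = 1)

For D diagonal, ||D|| = sup_n |d_n| = sup_n 39/(n + 0). This is positive and strictly decreasing in n, so the supremum is attained at n = 1: d_1 = 39/(1 + 0) = 39. Hence ||D|| = 39.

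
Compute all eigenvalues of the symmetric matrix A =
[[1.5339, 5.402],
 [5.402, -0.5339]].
sigma(A) ≈ {-5, 6}

A is real symmetric, so its spectrum consists of real eigenvalues. Expanding the characteristic polynomial of the displayed matrix gives
  det(λ I - A) = p(λ) = λ^2 + (-1)λ + (-30).
Solving p(λ) = 0 yields eigenvalues ≈ -5, 6. (A is shown rounded to 4 decimals, so these recover the underlying integer eigenvalues to within that precision.)
Verification: the trace of A = 1 equals the sum of eigenvalues 1, and det(A) ≈ -30.0006 matches the eigenvalue product -30.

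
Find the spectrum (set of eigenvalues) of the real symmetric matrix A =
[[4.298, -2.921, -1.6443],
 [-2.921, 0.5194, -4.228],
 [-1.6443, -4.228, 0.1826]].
sigma(A) ≈ {-5, 4, 6}

A is real symmetric, so its spectrum consists of real eigenvalues. Expanding the characteristic polynomial of the displayed matrix gives
  det(λ I - A) = p(λ) = λ^3 + (-5)λ^2 + (-26)λ + (120).
Solving p(λ) = 0 yields eigenvalues ≈ -5, 4, 6. (A is shown rounded to 4 decimals, so these recover the underlying integer eigenvalues to within that precision.)
Verification: the trace of A = 5 equals the sum of eigenvalues 5, and det(A) ≈ -119.9998 matches the eigenvalue product -120.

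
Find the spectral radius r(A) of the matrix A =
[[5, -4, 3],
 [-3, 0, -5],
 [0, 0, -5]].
r(A) = (5 + sqrt(73))/2 ≈ 6.772

The eigenvalues of A are the roots of its characteristic polynomial. With M = A (coefficients from the trace, the sum of principal 2x2 minors, and det A):
  p(λ) = det(λ I - M) = λ^3 - 37λ - 60.
By the rational root theorem any rational root is an integer divisor of 60. Testing λ = -5: p(-5) = -125 + 0 + 185 - 60 = 0, so λ = -5 is a root. Dividing out (λ + 5) leaves p(λ) = (λ + 5)(λ^2 - 5λ - 12). For λ^2 - 5λ - 12 the discriminant is 73. It is nonnegative but not a perfect square, so the roots are real and irrational: λ = (5 ± sqrt(73))/2 ≈ 6.772, -1.772.
Thus the eigenvalues (to 4 decimals) are 6.772 (modulus 6.772); -1.772 (modulus 1.772); -5 (modulus 5). The spectral radius is the largest modulus: r(A) = (5 + sqrt(73))/2 ≈ 6.772. (Cross-check: r(A) ≤ ||A||_2 ≈ 9.2478; equality holds whenever A is normal, though it can also hold for some non-normal A.)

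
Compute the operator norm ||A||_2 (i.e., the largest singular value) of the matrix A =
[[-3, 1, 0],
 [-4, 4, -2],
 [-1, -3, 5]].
||A||_2 ≈ 7.5194 (= sqrt(largest eigenvalue of A^T A))

||A||_2 = sigma_max(A) = sqrt(lambda_max(A^T A)). Form the symmetric matrix M = A^T A =
[[26, -16, 3],
 [-16, 26, -23],
 [3, -23, 29]].
Its characteristic polynomial (trace, sum of principal 2x2 minors, determinant of M give the coefficients) is
  p(λ) = det(λ I - M) = λ^3 - 81λ^2 + 1390λ - 400.
No integer candidate from the rational root theorem (±divisors of 400) is a root, so the roots are irrational. The cubic discriminant is Δ = 1890054500 > 0, so there are three distinct real roots. p(0) = -400 and p(1) = 910 have opposite signs, so a root lies in (0, 1); Newton's method refines it to λ ≈ 0.2927. p(24) = 128 and p(25) = -650 have opposite signs, so a root lies in (24, 25); Newton's method refines it to λ ≈ 24.1659. p(56) = -960 and p(57) = 854 have opposite signs, so a root lies in (56, 57); Newton's method refines it to λ ≈ 56.5413. Check (Vieta): the three roots sum to 81, matching tr M = 81.
So the eigenvalues of A^T A are ≈ 0.2927, 24.1659, 56.5413 (all ≥ 0, as they must be for A^T A). The largest is λ_max ≈ 56.5413, hence ||A||_2 = sqrt(λ_max) ≈ 7.5194.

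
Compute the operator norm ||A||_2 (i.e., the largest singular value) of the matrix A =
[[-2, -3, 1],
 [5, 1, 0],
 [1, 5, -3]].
||A||_2 ≈ 7.4335 (= sqrt(largest eigenvalue of A^T A))

||A||_2 = sigma_max(A) = sqrt(lambda_max(A^T A)). Form the symmetric matrix M = A^T A =
[[30, 16, -5],
 [16, 35, -18],
 [-5, -18, 10]].
Its characteristic polynomial (trace, sum of principal 2x2 minors, determinant of M give the coefficients) is
  p(λ) = det(λ I - M) = λ^3 - 75λ^2 + 1095λ - 225.
No integer candidate from the rational root theorem (±divisors of 225) is a root, so the roots are irrational. The cubic discriminant is Δ = 1444338000 > 0, so there are three distinct real roots. p(0) = -225 and p(1) = 796 have opposite signs, so a root lies in (0, 1); Newton's method refines it to λ ≈ 0.2084. p(19) = 364 and p(20) = -325 have opposite signs, so a root lies in (19, 20); Newton's method refines it to λ ≈ 19.5342. p(55) = -500 and p(56) = 1511 have opposite signs, so a root lies in (55, 56); Newton's method refines it to λ ≈ 55.2573. Check (Vieta): the three roots sum to 75, matching tr M = 75.
So the eigenvalues of A^T A are ≈ 0.2084, 19.5342, 55.2573 (all ≥ 0, as they must be for A^T A). The largest is λ_max ≈ 55.2573, hence ||A||_2 = sqrt(λ_max) ≈ 7.4335.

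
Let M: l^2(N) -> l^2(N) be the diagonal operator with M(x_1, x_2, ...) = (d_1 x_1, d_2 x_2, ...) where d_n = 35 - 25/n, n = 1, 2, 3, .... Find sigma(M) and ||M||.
sigma(M) = {35 - 25/n : n ≥ 1} ∪ {35}; ||M|| = 35

A bounded diagonal operator on l^2 with diagonal entries d_n has spectrum equal to the closure of {d_n : n ≥ 1}: every d_n is an eigenvalue (with eigenvector e_n), so {d_n} ⊂ sigma(M); the spectrum is closed, so its closure is too; and for lambda not in the closure, (M - lambda I) has bounded inverse (the diagonal entries 1/(d_n - lambda) are bounded). For our sequence d_n = 35 - 25/n, n = 1, 2, 3, ...:
  - {d_n} = {35 - 25/n : n ≥ 1}; the only limit point is 35
  - closure = {35 - 25/n : n ≥ 1} ∪ {35}
For the norm: a diagonal operator has ||M|| = sup_n |d_n|. Here d_n = 35 - 25/n increases monotonically from d_1 = 10 toward 35, with all terms in [10, 35); so sup_n |d_n| = 35 (the supremum is the limit, not attained). So ||M|| = 35.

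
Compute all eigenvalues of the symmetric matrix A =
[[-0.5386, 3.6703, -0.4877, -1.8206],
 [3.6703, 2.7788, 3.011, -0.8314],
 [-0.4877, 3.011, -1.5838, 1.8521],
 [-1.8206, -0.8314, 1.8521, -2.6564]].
sigma(A) ≈ {-5, -4, 1, 6}

A is real symmetric, so its spectrum consists of real eigenvalues. Expanding the characteristic polynomial of the displayed matrix gives
  det(λ I - A) = p(λ) = λ^4 + (2)λ^3 + (-37)λ^2 + (-85.9978)λ + (120).
Solving p(λ) = 0 yields eigenvalues ≈ -5, -4, 1, 6. (A is shown rounded to 4 decimals, so these recover the underlying integer eigenvalues to within that precision.)
Verification: the trace of A = -2 equals the sum of eigenvalues -2, and det(A) ≈ 120.0001 matches the eigenvalue product 120.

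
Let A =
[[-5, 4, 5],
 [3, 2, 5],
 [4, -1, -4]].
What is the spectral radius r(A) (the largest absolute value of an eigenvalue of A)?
r(A) ≈ 8.7103

The eigenvalues of A are the roots of its characteristic polynomial. With M = A (coefficients from the trace, the sum of principal 2x2 minors, and det A):
  p(λ) = det(λ I - M) = λ^3 + 7λ^2 - 25λ - 88.
No integer candidate from the rational root theorem (±divisors of 88) is a root, so the roots are irrational. The cubic discriminant is Δ = 281973 > 0, so there are three distinct real roots. p(-9) = -25 and p(-8) = 48 have opposite signs, so a root lies in (-9, -8); Newton's method refines it to λ ≈ -8.7103. p(-3) = 23 and p(-2) = -18 have opposite signs, so a root lies in (-3, -2); Newton's method refines it to λ ≈ -2.4364. p(4) = -12 and p(5) = 87 have opposite signs, so a root lies in (4, 5); Newton's method refines it to λ ≈ 4.1467. Check (Vieta): the three roots sum to -7, matching tr M = -7.
Thus the eigenvalues (to 4 decimals) are -8.7103 (modulus 8.7103); -2.4364 (modulus 2.4364); 4.1467 (modulus 4.1467). The spectral radius is the largest modulus: r(A) ≈ 8.7103. (Cross-check: r(A) ≤ ||A||_2 ≈ 10.1469; equality holds whenever A is normal, though it can also hold for some non-normal A.)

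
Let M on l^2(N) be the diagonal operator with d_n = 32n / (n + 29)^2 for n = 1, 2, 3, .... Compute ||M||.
||M|| = 8/29 (attained at n = 29)

For M diagonal, ||M|| = sup_n |d_n|. Treat f(x) = 32x / (x + 29)^2 for real x > 0. By the quotient rule, f'(x) = 32(29 - x)/(x + 29)^3, which is positive for x < 29 and negative for x > 29. So f has a unique maximum at x = 29, and since 29 is a positive integer, the supremum over n ≥ 1 is attained at n = 29: d_29 = 32·29/(29 + 29)^2 = 32·29/3364 = 8/29. Hence ||M|| = 8/29.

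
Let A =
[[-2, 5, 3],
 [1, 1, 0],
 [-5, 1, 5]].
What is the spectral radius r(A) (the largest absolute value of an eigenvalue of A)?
r(A) ≈ 3.3601

The eigenvalues of A are the roots of its characteristic polynomial. With M = A (coefficients from the trace, the sum of principal 2x2 minors, and det A):
  p(λ) = det(λ I - M) = λ^3 - 4λ^2 + 3λ + 17.
No integer candidate from the rational root theorem (±divisors of 17) is a root, so the roots are irrational. The cubic discriminant is Δ = -7087 < 0, so there is one real root and a complex-conjugate pair. p(-2) = -13 and p(-1) = 9 have opposite signs, so a root lies in (-2, -1); Newton's method refines it to λ ≈ -1.5057. Dividing out (λ - (-1.5057)) leaves approximately λ^2 - 5.5057λ + 11.2902. For λ^2 - 5.5057λ + 11.2902 the discriminant is -14.8476. It is negative, so the remaining roots are the complex-conjugate pair λ ≈ 2.7529 ± 1.9266i. Their product equals the constant term, so |λ|^2 ≈ 11.2902 and |λ| ≈ 3.3601.
Thus the eigenvalues (to 4 decimals) are -1.5057 (modulus 1.5057); 2.7529 ± 1.9266i (modulus 3.3601). The spectral radius is the largest modulus: r(A) ≈ 3.3601. (Cross-check: r(A) ≤ ||A||_2 ≈ 8.6728; equality holds whenever A is normal, though it can also hold for some non-normal A.)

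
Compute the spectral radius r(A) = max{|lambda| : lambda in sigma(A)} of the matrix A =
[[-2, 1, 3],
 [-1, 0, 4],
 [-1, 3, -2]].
r(A) ≈ 4.4444

The eigenvalues of A are the roots of its characteristic polynomial. With M = A (coefficients from the trace, the sum of principal 2x2 minors, and det A):
  p(λ) = det(λ I - M) = λ^3 + 4λ^2 - 4λ - 9.
No integer candidate from the rational root theorem (±divisors of 9) is a root, so the roots are irrational. The cubic discriminant is Δ = 3221 > 0, so there are three distinct real roots. p(-5) = -14 and p(-4) = 7 have opposite signs, so a root lies in (-5, -4); Newton's method refines it to λ ≈ -4.4444. p(-2) = 7 and p(-1) = -2 have opposite signs, so a root lies in (-2, -1); Newton's method refines it to λ ≈ -1.2181. p(1) = -8 and p(2) = 7 have opposite signs, so a root lies in (1, 2); Newton's method refines it to λ ≈ 1.6625. Check (Vieta): the three roots sum to -4, matching tr M = -4.
Thus the eigenvalues (to 4 decimals) are -4.4444 (modulus 4.4444); -1.2181 (modulus 1.2181); 1.6625 (modulus 1.6625). The spectral radius is the largest modulus: r(A) ≈ 4.4444. (Cross-check: r(A) ≤ ||A||_2 ≈ 5.6214; equality holds whenever A is normal, though it can also hold for some non-normal A.)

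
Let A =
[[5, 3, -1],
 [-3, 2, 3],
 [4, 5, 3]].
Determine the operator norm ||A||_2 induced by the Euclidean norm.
||A||_2 ≈ 8.6858 (= sqrt(largest eigenvalue of A^T A))

||A||_2 = sigma_max(A) = sqrt(lambda_max(A^T A)). Form the symmetric matrix M = A^T A =
[[50, 29, -2],
 [29, 38, 18],
 [-2, 18, 19]].
Its characteristic polynomial (trace, sum of principal 2x2 minors, determinant of M give the coefficients) is
  p(λ) = det(λ I - M) = λ^3 - 107λ^2 + 2403λ - 1681.
No integer candidate from the rational root theorem (±divisors of 1681) is a root, so the roots are irrational. The cubic discriminant is Δ = 10074071872 > 0, so there are three distinct real roots. p(0) = -1681 and p(1) = 616 have opposite signs, so a root lies in (0, 1); Newton's method refines it to λ ≈ 0.7226. p(30) = 1109 and p(31) = -224 have opposite signs, so a root lies in (30, 31); Newton's method refines it to λ ≈ 30.8335. p(75) = -1456 and p(76) = 1891 have opposite signs, so a root lies in (75, 76); Newton's method refines it to λ ≈ 75.4438. Check (Vieta): the three roots sum to 107, matching tr M = 107.
So the eigenvalues of A^T A are ≈ 0.7226, 30.8335, 75.4438 (all ≥ 0, as they must be for A^T A). The largest is λ_max ≈ 75.4438, hence ||A||_2 = sqrt(λ_max) ≈ 8.6858.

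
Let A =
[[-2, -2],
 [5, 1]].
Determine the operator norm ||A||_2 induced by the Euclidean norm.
||A||_2 = sqrt(32) ≈ 5.6569 (= sqrt(largest eigenvalue of A^T A))

||A||_2 = sigma_max(A) = sqrt(lambda_max(A^T A)). Form the symmetric matrix M = A^T A =
[[29, 9],
 [9, 5]].
Its characteristic polynomial (trace, determinant of M give the coefficients) is
  p(λ) = det(λ I - M) = λ^2 - 34λ + 64.
For λ^2 - 34λ + 64 the discriminant is 900. It is a perfect square (30^2), so the roots are rational: λ = (34 ± 30)/2 = 32, 2.
So the eigenvalues of A^T A are ≈ 2, 32 (all ≥ 0, as they must be for A^T A). The largest is λ_max = 32, hence ||A||_2 = sqrt(λ_max) = sqrt(32) ≈ 5.6569.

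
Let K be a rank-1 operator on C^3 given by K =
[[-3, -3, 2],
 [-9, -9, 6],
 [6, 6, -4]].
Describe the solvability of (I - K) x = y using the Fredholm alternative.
(I - K) is invertible (det(I - K) = 17 ≠ 0), so for every y in C^3 the equation (I - K) x = y has a unique solution.

K has rank 1, so it is an outer product K = u v^T: every row of K is a multiple of one row vector. Reading off the entries, u = (1, 3, -2) and v = (-3, -3, 2) (row i of K equals u_i·v^T). A rank-one matrix u v^T satisfies K u = u (v·u) and kills the (2)-dimensional subspace v^⊥, so its characteristic polynomial is lambda^2 (lambda - v·u) with v·u = tr K = -16. Hence the eigenvalues of I - K are 1 (multiplicity 2) and 1 - (-16) = 17, so det(I - K) = 17. (Direct check: I - K =
[[4, 3, -2],
 [9, 10, -6],
 [-6, -6, 5]]
has determinant 17.) The finite-dimensional Fredholm alternative says: either (I - K) is invertible, or ker(I - K) ≠ {0} and then range(I - K) = ker((I - K)^*)^⊥, with dim ker(I - K) = dim ker((I - K)^*). Since det(I - K) ≠ 0, 1 is not an eigenvalue of K and ker(I - K) = {0}, so we are in the first case: for every y there is a unique x = (I - K)^(-1) y. Explicitly, by the Sherman–Morrison formula, (I - u v^T)^(-1) = I + u v^T/(1 - v·u), i.e. (I - K)^(-1) = I + K/(17).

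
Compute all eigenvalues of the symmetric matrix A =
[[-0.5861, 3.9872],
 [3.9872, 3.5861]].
sigma(A) ≈ {-3, 6}

A is real symmetric, so its spectrum consists of real eigenvalues. Expanding the characteristic polynomial of the displayed matrix gives
  det(λ I - A) = p(λ) = λ^2 + (-3)λ + (-18).
Solving p(λ) = 0 yields eigenvalues ≈ -3, 6. (A is shown rounded to 4 decimals, so these recover the underlying integer eigenvalues to within that precision.)
Verification: the trace of A = 3 equals the sum of eigenvalues 3, and det(A) ≈ -17.9996 matches the eigenvalue product -18.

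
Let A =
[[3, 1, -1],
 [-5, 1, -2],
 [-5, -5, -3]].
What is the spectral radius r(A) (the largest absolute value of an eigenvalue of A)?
r(A) ≈ 5.2699

The eigenvalues of A are the roots of its characteristic polynomial. With M = A (coefficients from the trace, the sum of principal 2x2 minors, and det A):
  p(λ) = det(λ I - M) = λ^3 - λ^2 - 19λ + 74.
No integer candidate from the rational root theorem (±divisors of 74) is a root, so the roots are irrational. The cubic discriminant is Δ = -94451 < 0, so there is one real root and a complex-conjugate pair. p(-6) = -64 and p(-5) = 19 have opposite signs, so a root lies in (-6, -5); Newton's method refines it to λ ≈ -5.2699. Dividing out (λ - (-5.2699)) leaves approximately λ^2 - 6.2699λ + 14.042. For λ^2 - 6.2699λ + 14.042 the discriminant is -16.856. It is negative, so the remaining roots are the complex-conjugate pair λ ≈ 3.135 ± 2.0528i. Their product equals the constant term, so |λ|^2 ≈ 14.042 and |λ| ≈ 3.7473.
Thus the eigenvalues (to 4 decimals) are -5.2699 (modulus 5.2699); 3.135 ± 2.0528i (modulus 3.7473). The spectral radius is the largest modulus: r(A) ≈ 5.2699. (Cross-check: r(A) ≤ ||A||_2 ≈ 8.9702; equality holds whenever A is normal, though it can also hold for some non-normal A.)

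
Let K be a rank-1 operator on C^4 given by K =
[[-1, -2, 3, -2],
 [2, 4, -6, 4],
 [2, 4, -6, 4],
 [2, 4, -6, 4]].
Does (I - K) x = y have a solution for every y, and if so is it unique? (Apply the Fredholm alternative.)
(I - K) is singular (det(I - K) = 0, i.e. 1 ∈ sigma(K)). (I - K) x = y is solvable iff y ⊥ ker((I - K)^*) = span{(-1, -2, 3, -2)}, i.e. iff -y_1 - 2y_2 + 3y_3 - 2y_4 = 0. When solvable, the solutions are x = y + c·(1, -2, -2, -2), c arbitrary (ker(I - K) = span{(1, -2, -2, -2)}, dimension 1).

K has rank 1, so it is an outer product K = u v^T: every row of K is a multiple of one row vector. Reading off the entries, u = (1, -2, -2, -2) and v = (-1, -2, 3, -2) (row i of K equals u_i·v^T). A rank-one matrix u v^T satisfies K u = u (v·u) and kills the (3)-dimensional subspace v^⊥, so its characteristic polynomial is lambda^3 (lambda - v·u) with v·u = tr K = 1. Hence the eigenvalues of I - K are 1 (multiplicity 3) and 1 - (1) = 0, so det(I - K) = 0. (Direct check: I - K =
[[2, 2, -3, 2],
 [-2, -3, 6, -4],
 [-2, -4, 7, -4],
 [-2, -4, 6, -3]]
has determinant 0.) So 1 is an eigenvalue of K and (I - K) is not invertible. The finite-dimensional Fredholm alternative says: either (I - K) is invertible, or ker(I - K) ≠ {0} and then range(I - K) = ker((I - K)^*)^⊥, with dim ker(I - K) = dim ker((I - K)^*). We are in the second case, so we need both kernels. Kernel of I - K: (I - K) u = u - u (v·u) = u - u = 0, so ker(I - K) = span{u} = span{(1, -2, -2, -2)} (it is exactly 1-dimensional because rank(I - K) = 3). Kernel of the adjoint: K is real, so (I - K)^* = I - K^T = I - v u^T, and (I - v u^T) v = v - v (u·v) = 0; hence ker((I - K)^*) = span{v} = span{(-1, -2, 3, -2)}. Therefore (I - K) x = y is solvable iff <y, v> = 0, i.e. iff -y_1 - 2y_2 + 3y_3 - 2y_4 = 0. When this holds, K y = u (v·y) = 0, so (I - K) y = y and x = y is a particular solution; the full solution set is the line x = y + c·u = y + c·(1, -2, -2, -2), c ∈ C.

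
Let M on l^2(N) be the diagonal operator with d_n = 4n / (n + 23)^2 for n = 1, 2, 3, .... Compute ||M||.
||M|| = 1/23 (attained at n = 23)

For M diagonal, ||M|| = sup_n |d_n|. Treat f(x) = 4x / (x + 23)^2 for real x > 0. By the quotient rule, f'(x) = 4(23 - x)/(x + 23)^3, which is positive for x < 23 and negative for x > 23. So f has a unique maximum at x = 23, and since 23 is a positive integer, the supremum over n ≥ 1 is attained at n = 23: d_23 = 4·23/(23 + 23)^2 = 4·23/2116 = 1/23. Hence ||M|| = 1/23.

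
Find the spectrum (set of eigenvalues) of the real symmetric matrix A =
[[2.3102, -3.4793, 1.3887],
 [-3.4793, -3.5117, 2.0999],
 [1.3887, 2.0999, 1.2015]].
sigma(A) ≈ {-6, 2, 4}

A is real symmetric, so its spectrum consists of real eigenvalues. Expanding the characteristic polynomial of the displayed matrix gives
  det(λ I - A) = p(λ) = λ^3 + (0)λ^2 + (-28)λ + (48).
Solving p(λ) = 0 yields eigenvalues ≈ -6, 2, 4. (A is shown rounded to 4 decimals, so these recover the underlying integer eigenvalues to within that precision.)
Verification: the trace of A = 0 equals the sum of eigenvalues 0, and det(A) ≈ -47.9992 matches the eigenvalue product -48.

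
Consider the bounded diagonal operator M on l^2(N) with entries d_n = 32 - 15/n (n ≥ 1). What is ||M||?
||M|| = 32

For a diagonal operator on l^2 with entries d_n, ||M|| = sup_n |d_n|. Here d_1 = 17, d_2 = 49/2, ..., and d_n = 32 - 15/n increases monotonically toward 32. All terms lie in [17, 32), so |d_n| = d_n and the supremum is the limit 32, which is not attained by any individual d_n. Hence ||M|| = 32.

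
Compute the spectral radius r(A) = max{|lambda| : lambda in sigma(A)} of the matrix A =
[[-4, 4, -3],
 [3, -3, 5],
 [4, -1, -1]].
r(A) = sqrt(33) ≈ 5.7446

The eigenvalues of A are the roots of its characteristic polynomial. With M = A (coefficients from the trace, the sum of principal 2x2 minors, and det A):
  p(λ) = det(λ I - M) = λ^3 + 8λ^2 + 24λ - 33.
By the rational root theorem any rational root is an integer divisor of 33. Testing λ = 1: p(1) = 1 + 8 + 24 - 33 = 0, so λ = 1 is a root. Dividing out (λ - 1) leaves p(λ) = (λ - 1)(λ^2 + 9λ + 33). For λ^2 + 9λ + 33 the discriminant is -51. It is negative, so the roots are the complex-conjugate pair λ = -9/2 ± (sqrt(51)/2) i ≈ -4.5 ± 3.5707i. For a conjugate pair the product of the roots equals the constant term, so |λ|^2 = 33 and |λ| = sqrt(33) ≈ 5.7446.
Thus the eigenvalues (to 4 decimals) are -4.5 ± 3.5707i (modulus 5.7446); 1 (modulus 1). The spectral radius is the largest modulus: r(A) = sqrt(33) ≈ 5.7446. (Cross-check: r(A) ≤ ||A||_2 ≈ 9.2917; equality holds whenever A is normal, though it can also hold for some non-normal A.)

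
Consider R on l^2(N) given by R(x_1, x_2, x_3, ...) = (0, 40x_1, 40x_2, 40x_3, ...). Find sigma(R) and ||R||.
sigma(R) = closed disk {z in C : |z| ≤ 40}; ||R|| = 40

Note R = 40·U where U is the unit right shift (U x)_k = x_{k-1} (with x_0 := 0); so ||R|| = 40||U|| and sigma(R) = 40·sigma(U). ||R x||^2 = sum_{k≥1} |40x_k|^2 = 1600||x||^2, so ||R|| = 40 and sigma(R) ⊂ {|z| ≤ 40}. For any |lambda| < 40, the equation (R - lambda I) x = 0 forces x_1 = 0, then 40x_k = lambda x_{k+1} ⇒ x = 0, so R has no eigenvalues. But (R - lambda I) is not surjective for |lambda| < 40: solving (R - lambda I) x = e_1 would require x_n proportional to (lambda/40)^(-n), which is not in l^2. So every |lambda| < 40 lies in the residual spectrum. The boundary |lambda| = 40 is in the approximate point spectrum (the spectrum is closed). Hence sigma(R) is the closed disk of radius 40.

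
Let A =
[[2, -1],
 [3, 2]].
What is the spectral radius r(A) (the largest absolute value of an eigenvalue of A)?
r(A) = sqrt(7) ≈ 2.6458

The eigenvalues of A are the roots of its characteristic polynomial. With M = A (coefficients from the trace and determinant):
  p(λ) = det(λ I - M) = λ^2 - 4λ + 7.
For λ^2 - 4λ + 7 the discriminant is -12. It is negative, so the roots are the complex-conjugate pair λ = 2 ± (sqrt(12)/2) i ≈ 2 ± 1.7321i. For a conjugate pair the product of the roots equals the constant term, so |λ|^2 = 7 and |λ| = sqrt(7) ≈ 2.6458.
Thus the eigenvalues (to 4 decimals) are 2 ± 1.7321i (modulus 2.6458). The spectral radius is the largest modulus: r(A) = sqrt(7) ≈ 2.6458. (Cross-check: r(A) ≤ ||A||_2 ≈ 3.8284; equality holds whenever A is normal, though it can also hold for some non-normal A.)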